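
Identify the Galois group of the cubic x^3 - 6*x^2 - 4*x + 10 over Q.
Gal(K/Q) = S_3 (symmetric group of order 6)

Compute the discriminant of x^3 + (-6)*x^2 + (-4)*x + (10): Δ = 11092. Since Δ is not a rational square, the Galois group is not contained in A_3; it must be the full S_3 (irreducibility of the cubic rules out anything smaller).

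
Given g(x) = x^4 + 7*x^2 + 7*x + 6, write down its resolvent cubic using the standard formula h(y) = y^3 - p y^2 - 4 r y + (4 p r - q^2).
h(y) = y^3 - 7*y^2 - 24*y + 119

Identify coefficients: p = 7, q = 7, r = 6.
Plug into h(y) = y^3 - p y^2 - 4 r y + (4 p r - q^2):
  h(y) = y^3 - (7) y^2 - 4*(6) y + (4*(7)*(6) - (7)^2)
       = y^3 + (-7) y^2 + (-24) y + (119).
Simplifying: h(y) = y^3 - 7*y^2 - 24*y + 119.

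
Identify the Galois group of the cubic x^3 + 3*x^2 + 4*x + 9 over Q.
Gal(K/Q) = S_3 (symmetric group of order 6)

Compute the discriminant of x^3 + (3)*x^2 + (4)*x + (9): Δ = -1327. Since Δ is not a rational square, the Galois group is not contained in A_3; it must be the full S_3 (irreducibility of the cubic rules out anything smaller).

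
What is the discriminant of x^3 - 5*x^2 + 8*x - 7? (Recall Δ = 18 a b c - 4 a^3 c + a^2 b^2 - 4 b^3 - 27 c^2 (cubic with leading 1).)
Δ = -231

For x^3 + a x^2 + b x + c the discriminant is Δ = 18 a b c - 4 a^3 c + a^2 b^2 - 4 b^3 - 27 c^2.
Plug a = -5, b = 8, c = -7:
  18*(-5)*(8)*(-7) - 4*(-5)^3*(-7) + (-5)^2*(8)^2 - 4*(8)^3 - 27*(-7)^2
  = 5040 + (-3500) + 1600 + (-2048) + (-1323)
  = -231.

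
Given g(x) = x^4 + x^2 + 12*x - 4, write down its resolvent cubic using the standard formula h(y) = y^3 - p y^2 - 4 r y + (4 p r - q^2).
h(y) = y^3 - y^2 + 16*y - 160

Identify coefficients: p = 1, q = 12, r = -4.
Plug into h(y) = y^3 - p y^2 - 4 r y + (4 p r - q^2):
  h(y) = y^3 - (1) y^2 - 4*(-4) y + (4*(1)*(-4) - (12)^2)
       = y^3 + (-1) y^2 + (16) y + (-160).
Simplifying: h(y) = y^3 - y^2 + 16*y - 160.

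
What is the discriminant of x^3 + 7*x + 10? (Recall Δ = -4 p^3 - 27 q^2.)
Δ = -4072

For a depressed cubic x^3 + p x + q the discriminant is Δ = -4 p^3 - 27 q^2 = -4*(7)^3 - 27*(10)^2 = -1372 - 2700 = -4072.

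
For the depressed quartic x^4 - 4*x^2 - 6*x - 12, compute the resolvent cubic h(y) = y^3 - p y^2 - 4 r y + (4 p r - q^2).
h(y) = y^3 + 4*y^2 + 48*y + 156

Identify coefficients: p = -4, q = -6, r = -12.
Plug into h(y) = y^3 - p y^2 - 4 r y + (4 p r - q^2):
  h(y) = y^3 - (-4) y^2 - 4*(-12) y + (4*(-4)*(-12) - (-6)^2)
       = y^3 + (4) y^2 + (48) y + (156).
Simplifying: h(y) = y^3 + 4*y^2 + 48*y + 156.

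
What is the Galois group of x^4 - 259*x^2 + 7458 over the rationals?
Gal(K/Q) = V_4 (Klein four-group, Z/2Z × Z/2Z)

f factors as (x^2 - 33)(x^2 - 226), so the splitting field is K = Q(sqrt(33), sqrt(226)). The elements 33, 226, 7458 are all non-squares in Q, so sqrt(33) and sqrt(226) generate independent quadratic extensions. Thus [K:Q] = 4 and Gal(K/Q) is generated by the two order-2 automorphisms sqrt(33) ↦ -sqrt(33) and sqrt(226) ↦ -sqrt(226), giving V_4.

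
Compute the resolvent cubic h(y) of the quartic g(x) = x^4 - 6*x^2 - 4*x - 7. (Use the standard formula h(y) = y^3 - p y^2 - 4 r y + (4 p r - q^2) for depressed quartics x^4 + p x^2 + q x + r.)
h(y) = y^3 + 6*y^2 + 28*y + 152

Identify coefficients: p = -6, q = -4, r = -7.
Plug into h(y) = y^3 - p y^2 - 4 r y + (4 p r - q^2):
  h(y) = y^3 - (-6) y^2 - 4*(-7) y + (4*(-6)*(-7) - (-4)^2)
       = y^3 + (6) y^2 + (28) y + (152).
Simplifying: h(y) = y^3 + 6*y^2 + 28*y + 152.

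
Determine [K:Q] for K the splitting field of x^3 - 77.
[K:Q] = 6

x^3 - 77 has one real root r = 77^(1/3) and two complex roots r*zeta_3, r*zeta_3^2 where zeta_3 = e^(2*pi*i/3). The splitting field is Q(r, zeta_3). [Q(r):Q] = 3 and [Q(zeta_3):Q] = 2 with gcd = 1, so [Q(r, zeta_3):Q] = 3 * 2 = 6.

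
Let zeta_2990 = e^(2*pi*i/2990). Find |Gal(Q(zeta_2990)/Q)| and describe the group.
|Gal(Q(zeta_2990)/Q)| = phi(2990) = 1056; group ≅ (Z/2990Z)^* ≅ Z/4Z × Z/12Z × Z/22Z

The n-th cyclotomic polynomial Φ_2990(x) is the minimal polynomial of zeta_2990 over Q and has degree phi(2990) = 1056. So Q(zeta_2990) is a degree-1056 Galois extension with Galois group (Z/2990Z)^*. By CRT, (Z/2990Z)^* ≅ (Z/2Z)^* × (Z/5Z)^* × (Z/13Z)^* × (Z/23Z)^*. Each prime-power unit group is (Z/2Z)^* ≅ trivial group (order 1); (Z/5Z)^* ≅ Z/4Z; (Z/13Z)^* ≅ Z/12Z; (Z/23Z)^* ≅ Z/22Z. Hence Gal(Q(zeta_2990)/Q) ≅ Z/4Z × Z/12Z × Z/22Z.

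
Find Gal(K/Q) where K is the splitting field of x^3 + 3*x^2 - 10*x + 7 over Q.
Gal(K/Q) = S_3 (symmetric group of order 6)

Compute the discriminant of x^3 + (3)*x^2 + (-10)*x + (7): Δ = -959. Since Δ is not a rational square, the Galois group is not contained in A_3; it must be the full S_3 (irreducibility of the cubic rules out anything smaller).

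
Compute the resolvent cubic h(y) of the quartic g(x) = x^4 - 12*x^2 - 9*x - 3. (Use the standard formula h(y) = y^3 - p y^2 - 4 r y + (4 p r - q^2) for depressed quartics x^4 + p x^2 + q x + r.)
h(y) = y^3 + 12*y^2 + 12*y + 63

Identify coefficients: p = -12, q = -9, r = -3.
Plug into h(y) = y^3 - p y^2 - 4 r y + (4 p r - q^2):
  h(y) = y^3 - (-12) y^2 - 4*(-3) y + (4*(-12)*(-3) - (-9)^2)
       = y^3 + (12) y^2 + (12) y + (63).
Simplifying: h(y) = y^3 + 12*y^2 + 12*y + 63.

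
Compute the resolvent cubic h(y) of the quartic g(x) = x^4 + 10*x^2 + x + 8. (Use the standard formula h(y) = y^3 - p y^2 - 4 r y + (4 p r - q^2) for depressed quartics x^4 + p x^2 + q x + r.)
h(y) = y^3 - 10*y^2 - 32*y + 319

Identify coefficients: p = 10, q = 1, r = 8.
Plug into h(y) = y^3 - p y^2 - 4 r y + (4 p r - q^2):
  h(y) = y^3 - (10) y^2 - 4*(8) y + (4*(10)*(8) - (1)^2)
       = y^3 + (-10) y^2 + (-32) y + (319).
Simplifying: h(y) = y^3 - 10*y^2 - 32*y + 319.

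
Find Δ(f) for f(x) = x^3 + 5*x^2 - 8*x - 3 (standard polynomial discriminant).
Δ = 7065

For x^3 + a x^2 + b x + c the discriminant is Δ = 18 a b c - 4 a^3 c + a^2 b^2 - 4 b^3 - 27 c^2.
Plug a = 5, b = -8, c = -3:
  18*(5)*(-8)*(-3) - 4*(5)^3*(-3) + (5)^2*(-8)^2 - 4*(-8)^3 - 27*(-3)^2
  = 2160 + (1500) + 1600 + (2048) + (-243)
  = 7065.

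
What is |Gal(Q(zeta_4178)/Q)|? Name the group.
|Gal(Q(zeta_4178)/Q)| = phi(4178) = 2088; group ≅ (Z/4178Z)^* ≅ Z/2088Z

The n-th cyclotomic polynomial Φ_4178(x) is the minimal polynomial of zeta_4178 over Q and has degree phi(4178) = 2088. So Q(zeta_4178) is a degree-2088 Galois extension with Galois group (Z/4178Z)^*. By CRT, (Z/4178Z)^* ≅ (Z/2Z)^* × (Z/2089Z)^*. Each prime-power unit group is (Z/2Z)^* ≅ trivial group (order 1); (Z/2089Z)^* ≅ Z/2088Z. Hence Gal(Q(zeta_4178)/Q) ≅ Z/2088Z.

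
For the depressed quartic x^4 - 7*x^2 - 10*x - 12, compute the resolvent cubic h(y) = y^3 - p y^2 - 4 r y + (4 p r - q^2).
h(y) = y^3 + 7*y^2 + 48*y + 236

Identify coefficients: p = -7, q = -10, r = -12.
Plug into h(y) = y^3 - p y^2 - 4 r y + (4 p r - q^2):
  h(y) = y^3 - (-7) y^2 - 4*(-12) y + (4*(-7)*(-12) - (-10)^2)
       = y^3 + (7) y^2 + (48) y + (236).
Simplifying: h(y) = y^3 + 7*y^2 + 48*y + 236.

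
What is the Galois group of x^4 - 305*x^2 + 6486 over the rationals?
Gal(K/Q) = V_4 (Klein four-group, Z/2Z × Z/2Z)

f factors as (x^2 - 282)(x^2 - 23), so the splitting field is K = Q(sqrt(282), sqrt(23)). The elements 282, 23, 6486 are all non-squares in Q, so sqrt(282) and sqrt(23) generate independent quadratic extensions. Thus [K:Q] = 4 and Gal(K/Q) is generated by the two order-2 automorphisms sqrt(282) ↦ -sqrt(282) and sqrt(23) ↦ -sqrt(23), giving V_4.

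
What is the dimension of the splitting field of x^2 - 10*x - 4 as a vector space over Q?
[K:Q] = 2

The discriminant of x^2 + (-10)*x + (-4) is b^2 - 4c = 100 - (-16) = 116. Since 116 is not a perfect square in Q, the polynomial is irreducible over Q. Its two roots generate a degree-2 extension, so [K:Q] = 2.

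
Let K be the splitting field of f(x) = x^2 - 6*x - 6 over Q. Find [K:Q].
[K:Q] = 2

The discriminant of x^2 + (-6)*x + (-6) is b^2 - 4c = 36 - (-24) = 60. Since 60 is not a perfect square in Q, the polynomial is irreducible over Q. Its two roots generate a degree-2 extension, so [K:Q] = 2.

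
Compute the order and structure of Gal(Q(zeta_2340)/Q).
|Gal(Q(zeta_2340)/Q)| = phi(2340) = 576; group ≅ (Z/2340Z)^* ≅ Z/2Z × Z/4Z × Z/6Z × Z/12Z

The n-th cyclotomic polynomial Φ_2340(x) is the minimal polynomial of zeta_2340 over Q and has degree phi(2340) = 576. So Q(zeta_2340) is a degree-576 Galois extension with Galois group (Z/2340Z)^*. By CRT, (Z/2340Z)^* ≅ (Z/4Z)^* × (Z/9Z)^* × (Z/5Z)^* × (Z/13Z)^*. Each prime-power unit group is (Z/4Z)^* ≅ Z/2Z; (Z/9Z)^* ≅ Z/6Z; (Z/5Z)^* ≅ Z/4Z; (Z/13Z)^* ≅ Z/12Z. Hence Gal(Q(zeta_2340)/Q) ≅ Z/2Z × Z/4Z × Z/6Z × Z/12Z.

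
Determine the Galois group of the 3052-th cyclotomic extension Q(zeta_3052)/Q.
|Gal(Q(zeta_3052)/Q)| = phi(3052) = 1296; group ≅ (Z/3052Z)^* ≅ Z/2Z × Z/6Z × Z/108Z

The n-th cyclotomic polynomial Φ_3052(x) is the minimal polynomial of zeta_3052 over Q and has degree phi(3052) = 1296. So Q(zeta_3052) is a degree-1296 Galois extension with Galois group (Z/3052Z)^*. By CRT, (Z/3052Z)^* ≅ (Z/4Z)^* × (Z/7Z)^* × (Z/109Z)^*. Each prime-power unit group is (Z/4Z)^* ≅ Z/2Z; (Z/7Z)^* ≅ Z/6Z; (Z/109Z)^* ≅ Z/108Z. Hence Gal(Q(zeta_3052)/Q) ≅ Z/2Z × Z/6Z × Z/108Z.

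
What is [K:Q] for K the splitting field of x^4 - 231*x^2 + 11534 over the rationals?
[K:Q] = 4

f factors as (x^2 - 73)(x^2 - 158); the splitting field is K = Q(sqrt(73), sqrt(158)). Since 73, 158, and 11534 are all non-squares in Q, the three subfields Q(sqrt(73)), Q(sqrt(158)), Q(sqrt(11534)) are distinct degree-2 extensions, so [K:Q] = 4 (Klein four Galois group).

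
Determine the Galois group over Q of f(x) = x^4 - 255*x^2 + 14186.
Gal(K/Q) = V_4 (Klein four-group, Z/2Z × Z/2Z)

f factors as (x^2 - 173)(x^2 - 82), so the splitting field is K = Q(sqrt(173), sqrt(82)). The elements 173, 82, 14186 are all non-squares in Q, so sqrt(173) and sqrt(82) generate independent quadratic extensions. Thus [K:Q] = 4 and Gal(K/Q) is generated by the two order-2 automorphisms sqrt(173) ↦ -sqrt(173) and sqrt(82) ↦ -sqrt(82), giving V_4.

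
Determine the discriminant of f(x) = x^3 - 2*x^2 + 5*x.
Δ = -400

For x^3 + a x^2 + b x + c the discriminant is Δ = 18 a b c - 4 a^3 c + a^2 b^2 - 4 b^3 - 27 c^2.
Plug a = -2, b = 5, c = 0:
  18*(-2)*(5)*(0) - 4*(-2)^3*(0) + (-2)^2*(5)^2 - 4*(5)^3 - 27*(0)^2
  = 0 + (0) + 100 + (-500) + (0)
  = -400.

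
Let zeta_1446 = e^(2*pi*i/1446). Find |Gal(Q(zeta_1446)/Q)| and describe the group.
|Gal(Q(zeta_1446)/Q)| = phi(1446) = 480; group ≅ (Z/1446Z)^* ≅ Z/2Z × Z/240Z

The n-th cyclotomic polynomial Φ_1446(x) is the minimal polynomial of zeta_1446 over Q and has degree phi(1446) = 480. So Q(zeta_1446) is a degree-480 Galois extension with Galois group (Z/1446Z)^*. By CRT, (Z/1446Z)^* ≅ (Z/2Z)^* × (Z/3Z)^* × (Z/241Z)^*. Each prime-power unit group is (Z/2Z)^* ≅ trivial group (order 1); (Z/3Z)^* ≅ Z/2Z; (Z/241Z)^* ≅ Z/240Z. Hence Gal(Q(zeta_1446)/Q) ≅ Z/2Z × Z/240Z.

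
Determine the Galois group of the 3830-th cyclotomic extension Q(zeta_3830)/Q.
|Gal(Q(zeta_3830)/Q)| = phi(3830) = 1528; group ≅ (Z/3830Z)^* ≅ Z/4Z × Z/382Z

The n-th cyclotomic polynomial Φ_3830(x) is the minimal polynomial of zeta_3830 over Q and has degree phi(3830) = 1528. So Q(zeta_3830) is a degree-1528 Galois extension with Galois group (Z/3830Z)^*. By CRT, (Z/3830Z)^* ≅ (Z/2Z)^* × (Z/5Z)^* × (Z/383Z)^*. Each prime-power unit group is (Z/2Z)^* ≅ trivial group (order 1); (Z/5Z)^* ≅ Z/4Z; (Z/383Z)^* ≅ Z/382Z. Hence Gal(Q(zeta_3830)/Q) ≅ Z/4Z × Z/382Z.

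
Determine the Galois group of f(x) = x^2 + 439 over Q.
Gal(K/Q) = Z/2Z (cyclic of order 2)

x^2 + 439 is irreducible over Q since -439 is not a rational square. The splitting field Q(sqrt(-439)) has degree 2 over Q, and its unique nontrivial automorphism is sqrt(-439) ↦ -sqrt(-439). Hence Gal(Q(sqrt(-439))/Q) = Z/2Z.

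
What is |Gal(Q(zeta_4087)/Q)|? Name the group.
|Gal(Q(zeta_4087)/Q)| = phi(4087) = 3960; group ≅ (Z/4087Z)^* ≅ Z/60Z × Z/66Z

The n-th cyclotomic polynomial Φ_4087(x) is the minimal polynomial of zeta_4087 over Q and has degree phi(4087) = 3960. So Q(zeta_4087) is a degree-3960 Galois extension with Galois group (Z/4087Z)^*. By CRT, (Z/4087Z)^* ≅ (Z/61Z)^* × (Z/67Z)^*. Each prime-power unit group is (Z/61Z)^* ≅ Z/60Z; (Z/67Z)^* ≅ Z/66Z. Hence Gal(Q(zeta_4087)/Q) ≅ Z/60Z × Z/66Z.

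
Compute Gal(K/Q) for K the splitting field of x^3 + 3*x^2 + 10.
Gal(K/Q) = S_3 (symmetric group of order 6)

Compute the discriminant of x^3 + (3)*x^2 + (0)*x + (10): Δ = -3780. Since Δ is not a rational square, the Galois group is not contained in A_3; it must be the full S_3 (irreducibility of the cubic rules out anything smaller).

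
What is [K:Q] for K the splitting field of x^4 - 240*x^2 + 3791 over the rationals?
[K:Q] = 4

f factors as (x^2 - 17)(x^2 - 223); the splitting field is K = Q(sqrt(17), sqrt(223)). Since 17, 223, and 3791 are all non-squares in Q, the three subfields Q(sqrt(17)), Q(sqrt(223)), Q(sqrt(3791)) are distinct degree-2 extensions, so [K:Q] = 4 (Klein four Galois group).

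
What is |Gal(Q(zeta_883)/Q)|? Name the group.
|Gal(Q(zeta_883)/Q)| = phi(883) = 882; group ≅ (Z/883Z)^* ≅ Z/882Z

The n-th cyclotomic polynomial Φ_883(x) is the minimal polynomial of zeta_883 over Q and has degree phi(883) = 882. So Q(zeta_883) is a degree-882 Galois extension with Galois group (Z/883Z)^*. (Z/883Z)^* is cyclic since 883 is an odd prime power (or 4). Hence Gal(Q(zeta_883)/Q) ≅ Z/882Z.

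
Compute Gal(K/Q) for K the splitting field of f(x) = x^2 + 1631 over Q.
Gal(K/Q) = Z/2Z (cyclic of order 2)

x^2 + 1631 is irreducible over Q since -1631 is not a rational square. The splitting field Q(sqrt(-1631)) has degree 2 over Q, and its unique nontrivial automorphism is sqrt(-1631) ↦ -sqrt(-1631). Hence Gal(Q(sqrt(-1631))/Q) = Z/2Z.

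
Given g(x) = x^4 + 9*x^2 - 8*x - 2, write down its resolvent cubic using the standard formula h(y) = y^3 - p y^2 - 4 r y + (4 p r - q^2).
h(y) = y^3 - 9*y^2 + 8*y - 136

Identify coefficients: p = 9, q = -8, r = -2.
Plug into h(y) = y^3 - p y^2 - 4 r y + (4 p r - q^2):
  h(y) = y^3 - (9) y^2 - 4*(-2) y + (4*(9)*(-2) - (-8)^2)
       = y^3 + (-9) y^2 + (8) y + (-136).
Simplifying: h(y) = y^3 - 9*y^2 + 8*y - 136.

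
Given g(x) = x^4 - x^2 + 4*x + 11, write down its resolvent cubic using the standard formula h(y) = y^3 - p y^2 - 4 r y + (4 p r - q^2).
h(y) = y^3 + y^2 - 44*y - 60

Identify coefficients: p = -1, q = 4, r = 11.
Plug into h(y) = y^3 - p y^2 - 4 r y + (4 p r - q^2):
  h(y) = y^3 - (-1) y^2 - 4*(11) y + (4*(-1)*(11) - (4)^2)
       = y^3 + (1) y^2 + (-44) y + (-60).
Simplifying: h(y) = y^3 + y^2 - 44*y - 60.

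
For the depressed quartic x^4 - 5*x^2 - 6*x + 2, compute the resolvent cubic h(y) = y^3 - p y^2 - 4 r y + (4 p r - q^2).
h(y) = y^3 + 5*y^2 - 8*y - 76

Identify coefficients: p = -5, q = -6, r = 2.
Plug into h(y) = y^3 - p y^2 - 4 r y + (4 p r - q^2):
  h(y) = y^3 - (-5) y^2 - 4*(2) y + (4*(-5)*(2) - (-6)^2)
       = y^3 + (5) y^2 + (-8) y + (-76).
Simplifying: h(y) = y^3 + 5*y^2 - 8*y - 76.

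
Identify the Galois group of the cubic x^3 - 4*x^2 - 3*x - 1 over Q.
Gal(K/Q) = S_3 (symmetric group of order 6)

Compute the discriminant of x^3 + (-4)*x^2 + (-3)*x + (-1): Δ = -247. Since Δ is not a rational square, the Galois group is not contained in A_3; it must be the full S_3 (irreducibility of the cubic rules out anything smaller).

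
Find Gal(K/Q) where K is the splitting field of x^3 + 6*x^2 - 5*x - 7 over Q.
Gal(K/Q) = S_3 (symmetric group of order 6)

Compute the discriminant of x^3 + (6)*x^2 + (-5)*x + (-7): Δ = 9905. Since Δ is not a rational square, the Galois group is not contained in A_3; it must be the full S_3 (irreducibility of the cubic rules out anything smaller).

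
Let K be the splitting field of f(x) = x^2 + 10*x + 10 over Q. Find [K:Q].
[K:Q] = 2

The discriminant of x^2 + (10)*x + (10) is b^2 - 4c = 100 - (40) = 60. Since 60 is not a perfect square in Q, the polynomial is irreducible over Q. Its two roots generate a degree-2 extension, so [K:Q] = 2.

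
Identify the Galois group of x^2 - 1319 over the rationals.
Gal(K/Q) = Z/2Z (cyclic of order 2)

x^2 - 1319 is irreducible over Q since 1319 is not a rational square. The splitting field Q(sqrt(1319)) has degree 2 over Q, and its unique nontrivial automorphism is sqrt(1319) ↦ -sqrt(1319). Hence Gal(Q(sqrt(1319))/Q) = Z/2Z.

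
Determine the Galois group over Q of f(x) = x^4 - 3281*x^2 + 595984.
Gal(K/Q) = Z/2Z (cyclic of order 2)

f factors as (x^2 - 3088)(x^2 - 193), so the splitting field is K = Q(sqrt(3088), sqrt(193)). The squarefree part of 3088 is 193 and the squarefree part of 193 is also 193, so sqrt(3088) and sqrt(193) are both rational multiples of sqrt(193). Hence Q(sqrt(3088)) = Q(sqrt(193)) = Q(sqrt(193)), and the splitting field collapses to a single degree-2 extension with Galois group Z/2Z.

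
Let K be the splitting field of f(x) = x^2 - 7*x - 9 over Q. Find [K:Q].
[K:Q] = 2

The discriminant of x^2 + (-7)*x + (-9) is b^2 - 4c = 49 - (-36) = 85. Since 85 is not a perfect square in Q, the polynomial is irreducible over Q. Its two roots generate a degree-2 extension, so [K:Q] = 2.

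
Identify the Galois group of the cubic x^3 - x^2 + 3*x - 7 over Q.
Gal(K/Q) = S_3 (symmetric group of order 6)

Compute the discriminant of x^3 + (-1)*x^2 + (3)*x + (-7): Δ = -1072. Since Δ is not a rational square, the Galois group is not contained in A_3; it must be the full S_3 (irreducibility of the cubic rules out anything smaller).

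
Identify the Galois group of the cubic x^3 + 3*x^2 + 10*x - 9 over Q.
Gal(K/Q) = S_3 (symmetric group of order 6)

Compute the discriminant of x^3 + (3)*x^2 + (10)*x + (-9): Δ = -9175. Since Δ is not a rational square, the Galois group is not contained in A_3; it must be the full S_3 (irreducibility of the cubic rules out anything smaller).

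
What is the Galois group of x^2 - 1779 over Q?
Gal(K/Q) = Z/2Z (cyclic of order 2)

x^2 - 1779 is irreducible over Q since 1779 is not a rational square. The splitting field Q(sqrt(1779)) has degree 2 over Q, and its unique nontrivial automorphism is sqrt(1779) ↦ -sqrt(1779). Hence Gal(Q(sqrt(1779))/Q) = Z/2Z.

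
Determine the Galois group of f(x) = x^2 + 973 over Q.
Gal(K/Q) = Z/2Z (cyclic of order 2)

x^2 + 973 is irreducible over Q since -973 is not a rational square. The splitting field Q(sqrt(-973)) has degree 2 over Q, and its unique nontrivial automorphism is sqrt(-973) ↦ -sqrt(-973). Hence Gal(Q(sqrt(-973))/Q) = Z/2Z.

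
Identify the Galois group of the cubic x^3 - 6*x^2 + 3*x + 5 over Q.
Gal(K/Q) = S_3 (symmetric group of order 6)

Compute the discriminant of x^3 + (-6)*x^2 + (3)*x + (5): Δ = 2241. Since Δ is not a rational square, the Galois group is not contained in A_3; it must be the full S_3 (irreducibility of the cubic rules out anything smaller).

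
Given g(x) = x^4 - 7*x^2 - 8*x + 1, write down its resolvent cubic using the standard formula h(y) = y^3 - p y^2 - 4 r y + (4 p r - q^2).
h(y) = y^3 + 7*y^2 - 4*y - 92

Identify coefficients: p = -7, q = -8, r = 1.
Plug into h(y) = y^3 - p y^2 - 4 r y + (4 p r - q^2):
  h(y) = y^3 - (-7) y^2 - 4*(1) y + (4*(-7)*(1) - (-8)^2)
       = y^3 + (7) y^2 + (-4) y + (-92).
Simplifying: h(y) = y^3 + 7*y^2 - 4*y - 92.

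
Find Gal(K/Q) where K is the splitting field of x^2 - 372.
Gal(K/Q) = Z/2Z (cyclic of order 2)

x^2 - 372 is irreducible over Q since 372 is not a rational square. The splitting field Q(sqrt(372)) has degree 2 over Q, and its unique nontrivial automorphism is sqrt(372) ↦ -sqrt(372). Hence Gal(Q(sqrt(372))/Q) = Z/2Z.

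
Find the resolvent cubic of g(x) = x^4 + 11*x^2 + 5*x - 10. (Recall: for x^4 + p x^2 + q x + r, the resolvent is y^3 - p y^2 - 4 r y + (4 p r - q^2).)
h(y) = y^3 - 11*y^2 + 40*y - 465

Identify coefficients: p = 11, q = 5, r = -10.
Plug into h(y) = y^3 - p y^2 - 4 r y + (4 p r - q^2):
  h(y) = y^3 - (11) y^2 - 4*(-10) y + (4*(11)*(-10) - (5)^2)
       = y^3 + (-11) y^2 + (40) y + (-465).
Simplifying: h(y) = y^3 - 11*y^2 + 40*y - 465.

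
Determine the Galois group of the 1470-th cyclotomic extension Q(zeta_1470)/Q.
|Gal(Q(zeta_1470)/Q)| = phi(1470) = 336; group ≅ (Z/1470Z)^* ≅ Z/2Z × Z/4Z × Z/42Z

The n-th cyclotomic polynomial Φ_1470(x) is the minimal polynomial of zeta_1470 over Q and has degree phi(1470) = 336. So Q(zeta_1470) is a degree-336 Galois extension with Galois group (Z/1470Z)^*. By CRT, (Z/1470Z)^* ≅ (Z/2Z)^* × (Z/3Z)^* × (Z/5Z)^* × (Z/49Z)^*. Each prime-power unit group is (Z/2Z)^* ≅ trivial group (order 1); (Z/3Z)^* ≅ Z/2Z; (Z/5Z)^* ≅ Z/4Z; (Z/49Z)^* ≅ Z/42Z. Hence Gal(Q(zeta_1470)/Q) ≅ Z/2Z × Z/4Z × Z/42Z.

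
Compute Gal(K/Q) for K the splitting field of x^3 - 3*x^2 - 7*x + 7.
Gal(K/Q) = S_3 (symmetric group of order 6)

Compute the discriminant of x^3 + (-3)*x^2 + (-7)*x + (7): Δ = 3892. Since Δ is not a rational square, the Galois group is not contained in A_3; it must be the full S_3 (irreducibility of the cubic rules out anything smaller).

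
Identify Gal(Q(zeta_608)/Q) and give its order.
|Gal(Q(zeta_608)/Q)| = phi(608) = 288; group ≅ (Z/608Z)^* ≅ Z/2Z × Z/8Z × Z/18Z

The n-th cyclotomic polynomial Φ_608(x) is the minimal polynomial of zeta_608 over Q and has degree phi(608) = 288. So Q(zeta_608) is a degree-288 Galois extension with Galois group (Z/608Z)^*. By CRT, (Z/608Z)^* ≅ (Z/32Z)^* × (Z/19Z)^*. Each prime-power unit group is (Z/32Z)^* ≅ Z/2Z × Z/8Z; (Z/19Z)^* ≅ Z/18Z. Hence Gal(Q(zeta_608)/Q) ≅ Z/2Z × Z/8Z × Z/18Z.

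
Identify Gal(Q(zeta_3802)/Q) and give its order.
|Gal(Q(zeta_3802)/Q)| = phi(3802) = 1900; group ≅ (Z/3802Z)^* ≅ Z/1900Z

The n-th cyclotomic polynomial Φ_3802(x) is the minimal polynomial of zeta_3802 over Q and has degree phi(3802) = 1900. So Q(zeta_3802) is a degree-1900 Galois extension with Galois group (Z/3802Z)^*. By CRT, (Z/3802Z)^* ≅ (Z/2Z)^* × (Z/1901Z)^*. Each prime-power unit group is (Z/2Z)^* ≅ trivial group (order 1); (Z/1901Z)^* ≅ Z/1900Z. Hence Gal(Q(zeta_3802)/Q) ≅ Z/1900Z.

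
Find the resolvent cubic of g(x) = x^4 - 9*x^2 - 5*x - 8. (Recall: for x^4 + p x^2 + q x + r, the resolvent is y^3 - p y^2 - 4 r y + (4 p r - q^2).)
h(y) = y^3 + 9*y^2 + 32*y + 263

Identify coefficients: p = -9, q = -5, r = -8.
Plug into h(y) = y^3 - p y^2 - 4 r y + (4 p r - q^2):
  h(y) = y^3 - (-9) y^2 - 4*(-8) y + (4*(-9)*(-8) - (-5)^2)
       = y^3 + (9) y^2 + (32) y + (263).
Simplifying: h(y) = y^3 + 9*y^2 + 32*y + 263.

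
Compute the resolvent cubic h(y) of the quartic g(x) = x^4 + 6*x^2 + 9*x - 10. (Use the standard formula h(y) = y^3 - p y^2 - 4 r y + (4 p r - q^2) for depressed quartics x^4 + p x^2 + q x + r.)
h(y) = y^3 - 6*y^2 + 40*y - 321

Identify coefficients: p = 6, q = 9, r = -10.
Plug into h(y) = y^3 - p y^2 - 4 r y + (4 p r - q^2):
  h(y) = y^3 - (6) y^2 - 4*(-10) y + (4*(6)*(-10) - (9)^2)
       = y^3 + (-6) y^2 + (40) y + (-321).
Simplifying: h(y) = y^3 - 6*y^2 + 40*y - 321.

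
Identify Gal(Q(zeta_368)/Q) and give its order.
|Gal(Q(zeta_368)/Q)| = phi(368) = 176; group ≅ (Z/368Z)^* ≅ Z/2Z × Z/4Z × Z/22Z

The n-th cyclotomic polynomial Φ_368(x) is the minimal polynomial of zeta_368 over Q and has degree phi(368) = 176. So Q(zeta_368) is a degree-176 Galois extension with Galois group (Z/368Z)^*. By CRT, (Z/368Z)^* ≅ (Z/16Z)^* × (Z/23Z)^*. Each prime-power unit group is (Z/16Z)^* ≅ Z/2Z × Z/4Z; (Z/23Z)^* ≅ Z/22Z. Hence Gal(Q(zeta_368)/Q) ≅ Z/2Z × Z/4Z × Z/22Z.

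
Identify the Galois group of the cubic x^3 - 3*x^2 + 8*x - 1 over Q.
Gal(K/Q) = S_3 (symmetric group of order 6)

Compute the discriminant of x^3 + (-3)*x^2 + (8)*x + (-1): Δ = -1175. Since Δ is not a rational square, the Galois group is not contained in A_3; it must be the full S_3 (irreducibility of the cubic rules out anything smaller).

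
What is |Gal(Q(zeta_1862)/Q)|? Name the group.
|Gal(Q(zeta_1862)/Q)| = phi(1862) = 756; group ≅ (Z/1862Z)^* ≅ Z/18Z × Z/42Z

The n-th cyclotomic polynomial Φ_1862(x) is the minimal polynomial of zeta_1862 over Q and has degree phi(1862) = 756. So Q(zeta_1862) is a degree-756 Galois extension with Galois group (Z/1862Z)^*. By CRT, (Z/1862Z)^* ≅ (Z/2Z)^* × (Z/49Z)^* × (Z/19Z)^*. Each prime-power unit group is (Z/2Z)^* ≅ trivial group (order 1); (Z/49Z)^* ≅ Z/42Z; (Z/19Z)^* ≅ Z/18Z. Hence Gal(Q(zeta_1862)/Q) ≅ Z/18Z × Z/42Z.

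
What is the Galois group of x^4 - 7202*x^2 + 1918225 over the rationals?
Gal(K/Q) = Z/2Z (cyclic of order 2)

f factors as (x^2 - 277)(x^2 - 6925), so the splitting field is K = Q(sqrt(277), sqrt(6925)). The squarefree part of 277 is 277 and the squarefree part of 6925 is also 277, so sqrt(277) and sqrt(6925) are both rational multiples of sqrt(277). Hence Q(sqrt(277)) = Q(sqrt(6925)) = Q(sqrt(277)), and the splitting field collapses to a single degree-2 extension with Galois group Z/2Z.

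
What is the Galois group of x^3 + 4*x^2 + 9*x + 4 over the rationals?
Gal(K/Q) = S_3 (symmetric group of order 6)

Compute the discriminant of x^3 + (4)*x^2 + (9)*x + (4): Δ = -484. Since Δ is not a rational square, the Galois group is not contained in A_3; it must be the full S_3 (irreducibility of the cubic rules out anything smaller).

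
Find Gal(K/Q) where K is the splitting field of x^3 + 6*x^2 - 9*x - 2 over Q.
Gal(K/Q) = S_3 (symmetric group of order 6)

Compute the discriminant of x^3 + (6)*x^2 + (-9)*x + (-2): Δ = 9396. Since Δ is not a rational square, the Galois group is not contained in A_3; it must be the full S_3 (irreducibility of the cubic rules out anything smaller).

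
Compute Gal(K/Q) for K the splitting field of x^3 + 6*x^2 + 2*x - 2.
Gal(K/Q) = S_3 (symmetric group of order 6)

Compute the discriminant of x^3 + (6)*x^2 + (2)*x + (-2): Δ = 1300. Since Δ is not a rational square, the Galois group is not contained in A_3; it must be the full S_3 (irreducibility of the cubic rules out anything smaller).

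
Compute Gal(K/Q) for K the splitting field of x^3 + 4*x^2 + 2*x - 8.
Gal(K/Q) = S_3 (symmetric group of order 6)

Compute the discriminant of x^3 + (4)*x^2 + (2)*x + (-8): Δ = -800. Since Δ is not a rational square, the Galois group is not contained in A_3; it must be the full S_3 (irreducibility of the cubic rules out anything smaller).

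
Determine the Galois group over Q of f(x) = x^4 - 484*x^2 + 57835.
Gal(K/Q) = V_4 (Klein four-group, Z/2Z × Z/2Z)

f factors as (x^2 - 269)(x^2 - 215), so the splitting field is K = Q(sqrt(269), sqrt(215)). The elements 269, 215, 57835 are all non-squares in Q, so sqrt(269) and sqrt(215) generate independent quadratic extensions. Thus [K:Q] = 4 and Gal(K/Q) is generated by the two order-2 automorphisms sqrt(269) ↦ -sqrt(269) and sqrt(215) ↦ -sqrt(215), giving V_4.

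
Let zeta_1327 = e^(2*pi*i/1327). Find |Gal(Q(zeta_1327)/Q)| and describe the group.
|Gal(Q(zeta_1327)/Q)| = phi(1327) = 1326; group ≅ (Z/1327Z)^* ≅ Z/1326Z

The n-th cyclotomic polynomial Φ_1327(x) is the minimal polynomial of zeta_1327 over Q and has degree phi(1327) = 1326. So Q(zeta_1327) is a degree-1326 Galois extension with Galois group (Z/1327Z)^*. (Z/1327Z)^* is cyclic since 1327 is an odd prime power (or 4). Hence Gal(Q(zeta_1327)/Q) ≅ Z/1326Z.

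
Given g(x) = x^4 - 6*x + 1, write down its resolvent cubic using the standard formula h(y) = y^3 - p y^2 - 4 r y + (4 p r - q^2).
h(y) = y^3 - 4*y - 36

Identify coefficients: p = 0, q = -6, r = 1.
Plug into h(y) = y^3 - p y^2 - 4 r y + (4 p r - q^2):
  h(y) = y^3 - (0) y^2 - 4*(1) y + (4*(0)*(1) - (-6)^2)
       = y^3 + (0) y^2 + (-4) y + (-36).
Simplifying: h(y) = y^3 - 4*y - 36.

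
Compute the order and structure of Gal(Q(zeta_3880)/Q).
|Gal(Q(zeta_3880)/Q)| = phi(3880) = 1536; group ≅ (Z/3880Z)^* ≅ Z/2Z × Z/2Z × Z/4Z × Z/96Z

The n-th cyclotomic polynomial Φ_3880(x) is the minimal polynomial of zeta_3880 over Q and has degree phi(3880) = 1536. So Q(zeta_3880) is a degree-1536 Galois extension with Galois group (Z/3880Z)^*. By CRT, (Z/3880Z)^* ≅ (Z/8Z)^* × (Z/5Z)^* × (Z/97Z)^*. Each prime-power unit group is (Z/8Z)^* ≅ Z/2Z × Z/2Z; (Z/5Z)^* ≅ Z/4Z; (Z/97Z)^* ≅ Z/96Z. Hence Gal(Q(zeta_3880)/Q) ≅ Z/2Z × Z/2Z × Z/4Z × Z/96Z.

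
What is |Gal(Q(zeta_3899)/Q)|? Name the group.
|Gal(Q(zeta_3899)/Q)| = phi(3899) = 3336; group ≅ (Z/3899Z)^* ≅ Z/6Z × Z/556Z

The n-th cyclotomic polynomial Φ_3899(x) is the minimal polynomial of zeta_3899 over Q and has degree phi(3899) = 3336. So Q(zeta_3899) is a degree-3336 Galois extension with Galois group (Z/3899Z)^*. By CRT, (Z/3899Z)^* ≅ (Z/7Z)^* × (Z/557Z)^*. Each prime-power unit group is (Z/7Z)^* ≅ Z/6Z; (Z/557Z)^* ≅ Z/556Z. Hence Gal(Q(zeta_3899)/Q) ≅ Z/6Z × Z/556Z.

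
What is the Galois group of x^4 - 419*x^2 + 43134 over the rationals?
Gal(K/Q) = V_4 (Klein four-group, Z/2Z × Z/2Z)

f factors as (x^2 - 182)(x^2 - 237), so the splitting field is K = Q(sqrt(182), sqrt(237)). The elements 182, 237, 43134 are all non-squares in Q, so sqrt(182) and sqrt(237) generate independent quadratic extensions. Thus [K:Q] = 4 and Gal(K/Q) is generated by the two order-2 automorphisms sqrt(182) ↦ -sqrt(182) and sqrt(237) ↦ -sqrt(237), giving V_4.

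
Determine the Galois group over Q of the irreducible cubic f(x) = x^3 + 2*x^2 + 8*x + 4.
Gal(K/Q) = S_3 (symmetric group of order 6)

Compute the discriminant of x^3 + (2)*x^2 + (8)*x + (4): Δ = -1200. Since Δ is not a rational square, the Galois group is not contained in A_3; it must be the full S_3 (irreducibility of the cubic rules out anything smaller).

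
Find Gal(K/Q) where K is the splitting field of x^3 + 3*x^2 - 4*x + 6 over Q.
Gal(K/Q) = S_3 (symmetric group of order 6)

Compute the discriminant of x^3 + (3)*x^2 + (-4)*x + (6): Δ = -2516. Since Δ is not a rational square, the Galois group is not contained in A_3; it must be the full S_3 (irreducibility of the cubic rules out anything smaller).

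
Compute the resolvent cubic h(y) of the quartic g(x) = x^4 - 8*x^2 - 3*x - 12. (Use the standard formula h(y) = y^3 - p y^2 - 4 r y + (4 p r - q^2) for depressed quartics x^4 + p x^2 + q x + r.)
h(y) = y^3 + 8*y^2 + 48*y + 375

Identify coefficients: p = -8, q = -3, r = -12.
Plug into h(y) = y^3 - p y^2 - 4 r y + (4 p r - q^2):
  h(y) = y^3 - (-8) y^2 - 4*(-12) y + (4*(-8)*(-12) - (-3)^2)
       = y^3 + (8) y^2 + (48) y + (375).
Simplifying: h(y) = y^3 + 8*y^2 + 48*y + 375.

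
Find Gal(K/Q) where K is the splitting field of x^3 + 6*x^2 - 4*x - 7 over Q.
Gal(K/Q) = S_3 (symmetric group of order 6)

Compute the discriminant of x^3 + (6)*x^2 + (-4)*x + (-7): Δ = 8581. Since Δ is not a rational square, the Galois group is not contained in A_3; it must be the full S_3 (irreducibility of the cubic rules out anything smaller).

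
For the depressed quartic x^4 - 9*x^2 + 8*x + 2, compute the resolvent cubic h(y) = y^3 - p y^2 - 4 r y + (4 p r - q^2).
h(y) = y^3 + 9*y^2 - 8*y - 136

Identify coefficients: p = -9, q = 8, r = 2.
Plug into h(y) = y^3 - p y^2 - 4 r y + (4 p r - q^2):
  h(y) = y^3 - (-9) y^2 - 4*(2) y + (4*(-9)*(2) - (8)^2)
       = y^3 + (9) y^2 + (-8) y + (-136).
Simplifying: h(y) = y^3 + 9*y^2 - 8*y - 136.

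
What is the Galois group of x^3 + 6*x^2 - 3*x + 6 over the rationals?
Gal(K/Q) = S_3 (symmetric group of order 6)

Compute the discriminant of x^3 + (6)*x^2 + (-3)*x + (6): Δ = -7668. Since Δ is not a rational square, the Galois group is not contained in A_3; it must be the full S_3 (irreducibility of the cubic rules out anything smaller).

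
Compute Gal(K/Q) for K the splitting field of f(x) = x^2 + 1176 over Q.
Gal(K/Q) = Z/2Z (cyclic of order 2)

x^2 + 1176 is irreducible over Q since -1176 is not a rational square. The splitting field Q(sqrt(-1176)) has degree 2 over Q, and its unique nontrivial automorphism is sqrt(-1176) ↦ -sqrt(-1176). Hence Gal(Q(sqrt(-1176))/Q) = Z/2Z.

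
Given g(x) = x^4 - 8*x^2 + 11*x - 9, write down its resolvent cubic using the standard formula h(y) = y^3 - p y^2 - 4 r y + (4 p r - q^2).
h(y) = y^3 + 8*y^2 + 36*y + 167

Identify coefficients: p = -8, q = 11, r = -9.
Plug into h(y) = y^3 - p y^2 - 4 r y + (4 p r - q^2):
  h(y) = y^3 - (-8) y^2 - 4*(-9) y + (4*(-8)*(-9) - (11)^2)
       = y^3 + (8) y^2 + (36) y + (167).
Simplifying: h(y) = y^3 + 8*y^2 + 36*y + 167.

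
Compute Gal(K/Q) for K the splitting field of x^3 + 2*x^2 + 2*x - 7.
Gal(K/Q) = S_3 (symmetric group of order 6)

Compute the discriminant of x^3 + (2)*x^2 + (2)*x + (-7): Δ = -1619. Since Δ is not a rational square, the Galois group is not contained in A_3; it must be the full S_3 (irreducibility of the cubic rules out anything smaller).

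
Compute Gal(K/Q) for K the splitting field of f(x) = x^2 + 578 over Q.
Gal(K/Q) = Z/2Z (cyclic of order 2)

x^2 + 578 is irreducible over Q since -578 is not a rational square. The splitting field Q(sqrt(-578)) has degree 2 over Q, and its unique nontrivial automorphism is sqrt(-578) ↦ -sqrt(-578). Hence Gal(Q(sqrt(-578))/Q) = Z/2Z.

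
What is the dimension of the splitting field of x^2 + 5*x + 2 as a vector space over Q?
[K:Q] = 2

The discriminant of x^2 + (5)*x + (2) is b^2 - 4c = 25 - (8) = 17. Since 17 is not a perfect square in Q, the polynomial is irreducible over Q. Its two roots generate a degree-2 extension, so [K:Q] = 2.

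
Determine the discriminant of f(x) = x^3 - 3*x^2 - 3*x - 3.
Δ = -864

For x^3 + a x^2 + b x + c the discriminant is Δ = 18 a b c - 4 a^3 c + a^2 b^2 - 4 b^3 - 27 c^2.
Plug a = -3, b = -3, c = -3:
  18*(-3)*(-3)*(-3) - 4*(-3)^3*(-3) + (-3)^2*(-3)^2 - 4*(-3)^3 - 27*(-3)^2
  = -486 + (-324) + 81 + (108) + (-243)
  = -864.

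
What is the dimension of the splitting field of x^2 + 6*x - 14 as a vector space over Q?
[K:Q] = 2

The discriminant of x^2 + (6)*x + (-14) is b^2 - 4c = 36 - (-56) = 92. Since 92 is not a perfect square in Q, the polynomial is irreducible over Q. Its two roots generate a degree-2 extension, so [K:Q] = 2.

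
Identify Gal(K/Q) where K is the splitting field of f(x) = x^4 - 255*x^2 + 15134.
Gal(K/Q) = V_4 (Klein four-group, Z/2Z × Z/2Z)

f factors as (x^2 - 94)(x^2 - 161), so the splitting field is K = Q(sqrt(94), sqrt(161)). The elements 94, 161, 15134 are all non-squares in Q, so sqrt(94) and sqrt(161) generate independent quadratic extensions. Thus [K:Q] = 4 and Gal(K/Q) is generated by the two order-2 automorphisms sqrt(94) ↦ -sqrt(94) and sqrt(161) ↦ -sqrt(161), giving V_4.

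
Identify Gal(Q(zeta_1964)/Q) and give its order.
|Gal(Q(zeta_1964)/Q)| = phi(1964) = 980; group ≅ (Z/1964Z)^* ≅ Z/2Z × Z/490Z

The n-th cyclotomic polynomial Φ_1964(x) is the minimal polynomial of zeta_1964 over Q and has degree phi(1964) = 980. So Q(zeta_1964) is a degree-980 Galois extension with Galois group (Z/1964Z)^*. By CRT, (Z/1964Z)^* ≅ (Z/4Z)^* × (Z/491Z)^*. Each prime-power unit group is (Z/4Z)^* ≅ Z/2Z; (Z/491Z)^* ≅ Z/490Z. Hence Gal(Q(zeta_1964)/Q) ≅ Z/2Z × Z/490Z.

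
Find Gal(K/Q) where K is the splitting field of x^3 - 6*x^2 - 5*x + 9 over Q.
Gal(K/Q) = S_3 (symmetric group of order 6)

Compute the discriminant of x^3 + (-6)*x^2 + (-5)*x + (9): Δ = 11849. Since Δ is not a rational square, the Galois group is not contained in A_3; it must be the full S_3 (irreducibility of the cubic rules out anything smaller).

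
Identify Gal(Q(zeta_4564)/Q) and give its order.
|Gal(Q(zeta_4564)/Q)| = phi(4564) = 1944; group ≅ (Z/4564Z)^* ≅ Z/2Z × Z/6Z × Z/162Z

The n-th cyclotomic polynomial Φ_4564(x) is the minimal polynomial of zeta_4564 over Q and has degree phi(4564) = 1944. So Q(zeta_4564) is a degree-1944 Galois extension with Galois group (Z/4564Z)^*. By CRT, (Z/4564Z)^* ≅ (Z/4Z)^* × (Z/7Z)^* × (Z/163Z)^*. Each prime-power unit group is (Z/4Z)^* ≅ Z/2Z; (Z/7Z)^* ≅ Z/6Z; (Z/163Z)^* ≅ Z/162Z. Hence Gal(Q(zeta_4564)/Q) ≅ Z/2Z × Z/6Z × Z/162Z.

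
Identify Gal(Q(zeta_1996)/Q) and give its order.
|Gal(Q(zeta_1996)/Q)| = phi(1996) = 996; group ≅ (Z/1996Z)^* ≅ Z/2Z × Z/498Z

The n-th cyclotomic polynomial Φ_1996(x) is the minimal polynomial of zeta_1996 over Q and has degree phi(1996) = 996. So Q(zeta_1996) is a degree-996 Galois extension with Galois group (Z/1996Z)^*. By CRT, (Z/1996Z)^* ≅ (Z/4Z)^* × (Z/499Z)^*. Each prime-power unit group is (Z/4Z)^* ≅ Z/2Z; (Z/499Z)^* ≅ Z/498Z. Hence Gal(Q(zeta_1996)/Q) ≅ Z/2Z × Z/498Z.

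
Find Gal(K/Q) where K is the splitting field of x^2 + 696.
Gal(K/Q) = Z/2Z (cyclic of order 2)

x^2 + 696 is irreducible over Q since -696 is not a rational square. The splitting field Q(sqrt(-696)) has degree 2 over Q, and its unique nontrivial automorphism is sqrt(-696) ↦ -sqrt(-696). Hence Gal(Q(sqrt(-696))/Q) = Z/2Z.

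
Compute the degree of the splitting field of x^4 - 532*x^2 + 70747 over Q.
[K:Q] = 4

f factors as (x^2 - 263)(x^2 - 269); the splitting field is K = Q(sqrt(263), sqrt(269)). Since 263, 269, and 70747 are all non-squares in Q, the three subfields Q(sqrt(263)), Q(sqrt(269)), Q(sqrt(70747)) are distinct degree-2 extensions, so [K:Q] = 4 (Klein four Galois group).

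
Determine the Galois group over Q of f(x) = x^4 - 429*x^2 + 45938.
Gal(K/Q) = V_4 (Klein four-group, Z/2Z × Z/2Z)

f factors as (x^2 - 206)(x^2 - 223), so the splitting field is K = Q(sqrt(206), sqrt(223)). The elements 206, 223, 45938 are all non-squares in Q, so sqrt(206) and sqrt(223) generate independent quadratic extensions. Thus [K:Q] = 4 and Gal(K/Q) is generated by the two order-2 automorphisms sqrt(206) ↦ -sqrt(206) and sqrt(223) ↦ -sqrt(223), giving V_4.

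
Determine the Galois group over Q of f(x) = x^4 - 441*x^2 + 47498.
Gal(K/Q) = V_4 (Klein four-group, Z/2Z × Z/2Z)

f factors as (x^2 - 254)(x^2 - 187), so the splitting field is K = Q(sqrt(254), sqrt(187)). The elements 254, 187, 47498 are all non-squares in Q, so sqrt(254) and sqrt(187) generate independent quadratic extensions. Thus [K:Q] = 4 and Gal(K/Q) is generated by the two order-2 automorphisms sqrt(254) ↦ -sqrt(254) and sqrt(187) ↦ -sqrt(187), giving V_4.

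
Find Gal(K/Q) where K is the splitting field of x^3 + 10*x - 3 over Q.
Gal(K/Q) = S_3 (symmetric group of order 6)

Compute the discriminant of x^3 + (0)*x^2 + (10)*x + (-3): Δ = -4243. Since Δ is not a rational square, the Galois group is not contained in A_3; it must be the full S_3 (irreducibility of the cubic rules out anything smaller).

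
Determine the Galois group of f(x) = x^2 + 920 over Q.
Gal(K/Q) = Z/2Z (cyclic of order 2)

x^2 + 920 is irreducible over Q since -920 is not a rational square. The splitting field Q(sqrt(-920)) has degree 2 over Q, and its unique nontrivial automorphism is sqrt(-920) ↦ -sqrt(-920). Hence Gal(Q(sqrt(-920))/Q) = Z/2Z.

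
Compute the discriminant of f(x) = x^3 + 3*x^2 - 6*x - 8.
Δ = 2916

For x^3 + a x^2 + b x + c the discriminant is Δ = 18 a b c - 4 a^3 c + a^2 b^2 - 4 b^3 - 27 c^2.
Plug a = 3, b = -6, c = -8:
  18*(3)*(-6)*(-8) - 4*(3)^3*(-8) + (3)^2*(-6)^2 - 4*(-6)^3 - 27*(-8)^2
  = 2592 + (864) + 324 + (864) + (-1728)
  = 2916.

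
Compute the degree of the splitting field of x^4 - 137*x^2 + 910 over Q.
[K:Q] = 4

f factors as (x^2 - 7)(x^2 - 130); the splitting field is K = Q(sqrt(7), sqrt(130)). Since 7, 130, and 910 are all non-squares in Q, the three subfields Q(sqrt(7)), Q(sqrt(130)), Q(sqrt(910)) are distinct degree-2 extensions, so [K:Q] = 4 (Klein four Galois group).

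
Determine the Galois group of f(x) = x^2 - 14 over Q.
Gal(K/Q) = Z/2Z (cyclic of order 2)

x^2 - 14 is irreducible over Q since 14 is not a rational square. The splitting field Q(sqrt(14)) has degree 2 over Q, and its unique nontrivial automorphism is sqrt(14) ↦ -sqrt(14). Hence Gal(Q(sqrt(14))/Q) = Z/2Z.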